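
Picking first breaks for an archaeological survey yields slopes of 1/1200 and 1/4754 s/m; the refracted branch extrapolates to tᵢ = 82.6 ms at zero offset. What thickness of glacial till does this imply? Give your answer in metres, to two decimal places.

h = tᵢ·V₁·V₂ / (2·√(V₂²−V₁²)).
√(V₂²−V₁²) = √(4754² − 1200²) = 4600.1 m/s.
h = 0.0826 s × 1200 × 4754 / (2 × 4600.1) = 51.22 m.

51.22 m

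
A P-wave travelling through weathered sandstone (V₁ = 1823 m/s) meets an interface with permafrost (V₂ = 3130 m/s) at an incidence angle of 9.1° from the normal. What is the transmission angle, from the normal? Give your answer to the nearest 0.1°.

15.8°

sin θ₁/V₁ = sin θ₂/V₂ ⇒ sin θ₂ = 3130·sin 9.1°/1823 = 3130·0.1582/1823 = 0.2715.
θ₂ = arcsin 0.2715 = 15.76° from the normal.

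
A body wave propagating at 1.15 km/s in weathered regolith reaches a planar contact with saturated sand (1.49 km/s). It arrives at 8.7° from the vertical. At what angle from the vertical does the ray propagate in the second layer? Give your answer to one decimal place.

11.3°

Snell's law: sin θ₂ = (V₂/V₁)·sin θ₁ = (1.49/1.15)·sin 8.7° = 0.1960.
θ₂ = sin⁻¹(0.1960) = 11.30° (from vertical).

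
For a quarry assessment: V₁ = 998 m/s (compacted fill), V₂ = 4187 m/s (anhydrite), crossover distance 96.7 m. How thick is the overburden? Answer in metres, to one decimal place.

x_cross = 2h·√((V₂+V₁)/(V₂−V₁)) → h = x_cross / (2·√((V₂+V₁)/(V₂−V₁))).
√((V₂+V₁)/(V₂−V₁)) = √((4187+998)/(4187−998)) = 1.2751.
h = 96.7 / (2·1.2751) = 37.92 m.

37.9 m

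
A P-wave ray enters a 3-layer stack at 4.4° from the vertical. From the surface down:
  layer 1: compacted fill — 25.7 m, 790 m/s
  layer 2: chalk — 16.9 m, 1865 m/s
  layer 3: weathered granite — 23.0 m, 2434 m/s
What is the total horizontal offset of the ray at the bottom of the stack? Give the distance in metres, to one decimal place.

10.7 m

Ray parameter p = sin 4.4° / 790 m/s = 9.7113e-05 s/m.
Layer 1: θ = 4.40°; offset = 25.7·tan 4.40° = 1.978 m.
Layer 2: sin θ = p·1865 = 0.1811 → θ = 10.43°; offset = 16.9·tan 10.43° = 3.112 m.
Layer 3: sin θ = p·2434 = 0.2364 → θ = 13.67°; offset = 23.0·tan 13.67° = 5.595 m.
Summing the layer offsets gives 10.685 m.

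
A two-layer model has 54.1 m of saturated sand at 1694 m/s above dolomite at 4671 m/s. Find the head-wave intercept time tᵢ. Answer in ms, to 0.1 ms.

59.5 ms

θ_c = arcsin(V₁/V₂) = arcsin(1694/4671) = 21.26°; cos θ_c = 0.9319.
tᵢ = 2h·cos θ_c / V₁ = 2·54.1·0.9319 / 1694 = 0.05952 s.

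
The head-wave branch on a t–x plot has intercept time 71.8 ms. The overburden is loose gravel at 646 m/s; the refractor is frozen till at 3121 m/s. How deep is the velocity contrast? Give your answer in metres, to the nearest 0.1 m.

h = tᵢ·V₁·V₂ / (2·√(V₂²−V₁²)).
√(V₂²−V₁²) = √(3121² − 646²) = 3053.4 m/s.
h = 0.0718 s × 646 × 3121 / (2 × 3053.4) = 23.70 m.

23.7 m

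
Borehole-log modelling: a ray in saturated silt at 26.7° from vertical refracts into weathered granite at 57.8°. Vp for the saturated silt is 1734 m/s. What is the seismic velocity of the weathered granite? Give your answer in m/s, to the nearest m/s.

Snell's law: sin 26.7°/V₁ = sin 57.8°/V₂.
V₂ = V₁·sin 57.8°/sin 26.7° = 1734 × 1.8833 = 3265.61 m/s.

3266 m/s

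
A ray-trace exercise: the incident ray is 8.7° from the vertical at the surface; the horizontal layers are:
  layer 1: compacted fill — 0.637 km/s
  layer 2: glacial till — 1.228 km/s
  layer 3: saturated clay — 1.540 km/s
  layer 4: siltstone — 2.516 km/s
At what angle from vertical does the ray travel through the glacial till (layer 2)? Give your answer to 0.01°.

16.95°

Snell's law across each interface conserves sin θ / V, so sin θ_2 = V_2·sin θ₁/V₁.
sin θ_2 = 1.228 × sin 8.7° / 0.637 = 0.2916.
θ_2 = 16.95° from the vertical.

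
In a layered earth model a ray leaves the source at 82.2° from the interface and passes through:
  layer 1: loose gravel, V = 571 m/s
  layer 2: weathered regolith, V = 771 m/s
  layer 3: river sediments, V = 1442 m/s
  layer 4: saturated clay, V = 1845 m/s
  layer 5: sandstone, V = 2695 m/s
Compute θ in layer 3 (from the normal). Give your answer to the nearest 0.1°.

20.0°

From the normal: θ₁ = 90° − 82.2° = 7.8°.
Snell's law across each interface conserves sin θ / V, so sin θ_3 = V_3·sin θ₁/V₁.
sin θ_3 = 1442 × sin 7.8° / 571 = 0.3427.
θ_3 = 20.04° from the vertical.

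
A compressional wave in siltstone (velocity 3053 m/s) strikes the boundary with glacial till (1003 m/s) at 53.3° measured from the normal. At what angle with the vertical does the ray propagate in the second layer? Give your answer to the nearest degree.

15°

Snell's law: sin θ₂ = (V₂/V₁)·sin θ₁ = (1003/3053)·sin 53.3° = 0.2634.
θ₂ = sin⁻¹(0.2634) = 15.27° (from vertical).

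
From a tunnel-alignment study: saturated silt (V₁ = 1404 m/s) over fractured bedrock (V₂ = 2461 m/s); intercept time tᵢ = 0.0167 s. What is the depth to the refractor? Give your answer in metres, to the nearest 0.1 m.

14.3 m

h = tᵢ·V₁·V₂ / (2·√(V₂²−V₁²)).
√(V₂²−V₁²) = √(2461² − 1404²) = 2021.2 m/s.
h = 0.0167 s × 1404 × 2461 / (2 × 2021.2) = 14.27 m.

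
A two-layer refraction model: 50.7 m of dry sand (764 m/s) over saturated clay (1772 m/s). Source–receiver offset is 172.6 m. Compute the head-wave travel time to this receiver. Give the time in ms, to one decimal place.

217.2 ms

θ_c = arcsin(V₁/V₂) = arcsin(764/1772) = 25.54°, cos θ_c = 0.9023.
Intercept time tᵢ = 2h cos θ_c / V₁ = 2·50.7·0.9023/764 = 0.11975 s.
t = x/V₂ + tᵢ = 172.6/1772 + 0.11975 = 0.21716 s.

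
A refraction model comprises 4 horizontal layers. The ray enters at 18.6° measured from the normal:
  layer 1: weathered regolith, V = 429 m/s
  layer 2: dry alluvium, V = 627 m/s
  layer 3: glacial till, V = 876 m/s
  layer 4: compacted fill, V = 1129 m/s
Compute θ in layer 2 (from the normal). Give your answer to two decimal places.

27.79°

Ray parameter p = sin 18.6° / 429 = 7.4349e-04 s/m.
sin θ_2 = p·V_2 = 7.4349e-04 × 627 = 0.4662.
θ_2 = arcsin 0.4662 = 27.79°.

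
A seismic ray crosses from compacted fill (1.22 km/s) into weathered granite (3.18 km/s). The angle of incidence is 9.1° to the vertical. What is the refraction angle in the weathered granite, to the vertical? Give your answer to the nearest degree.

24°

sin θ₁/V₁ = sin θ₂/V₂ ⇒ sin θ₂ = 3.18·sin 9.1°/1.22 = 3.18·0.1582/1.22 = 0.4122.
θ₂ = arcsin 0.4122 = 24.35° from the normal.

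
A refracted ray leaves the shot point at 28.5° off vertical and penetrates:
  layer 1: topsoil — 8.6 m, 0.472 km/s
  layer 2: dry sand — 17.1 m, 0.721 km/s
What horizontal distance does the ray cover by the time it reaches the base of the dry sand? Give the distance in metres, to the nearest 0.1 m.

Apply Snell's law at each interface; in layer i the horizontal offset is hᵢ·tan θᵢ.
Layer 1: θ = 28.50°; offset = 8.6·tan 28.50° = 4.669 m.
Layer 2: sin θ = 0.721·sin 28.5°/0.472 = 0.7289, θ = 46.79°; offset = 17.1·tan 46.79° = 18.205 m.
Σ offsets = 22.874 m.

22.9 m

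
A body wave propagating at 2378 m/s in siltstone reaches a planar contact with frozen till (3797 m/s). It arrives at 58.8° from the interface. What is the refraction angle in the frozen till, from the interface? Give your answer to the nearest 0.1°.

34.2°

Convert to the normal: θ₁ = 90° − 58.8° = 31.2°.
Snell's law: sin θ₂ = (V₂/V₁)·sin θ₁ = (3797/2378)·sin 31.2° = 0.8271.
θ₂ = sin⁻¹(0.8271) = 55.81° (from vertical).
From the interface: 90° − 55.81° = 34.19°.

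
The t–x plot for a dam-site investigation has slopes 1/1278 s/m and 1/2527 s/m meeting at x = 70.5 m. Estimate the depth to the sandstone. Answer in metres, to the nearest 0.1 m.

20.2 m

x_cross = 2h·√((V₂+V₁)/(V₂−V₁)) → h = x_cross / (2·√((V₂+V₁)/(V₂−V₁))).
√((V₂+V₁)/(V₂−V₁)) = √((2527+1278)/(2527−1278)) = 1.7454.
h = 70.5 / (2·1.7454) = 20.20 m.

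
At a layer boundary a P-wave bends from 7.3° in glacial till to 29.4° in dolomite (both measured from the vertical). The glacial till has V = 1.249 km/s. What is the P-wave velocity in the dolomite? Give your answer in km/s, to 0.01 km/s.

Snell's law: sin 7.3°/V₁ = sin 29.4°/V₂.
V₂ = V₁·sin 29.4°/sin 7.3° = 1.249 × 3.8634 = 4.83 km/s.

4.83 km/s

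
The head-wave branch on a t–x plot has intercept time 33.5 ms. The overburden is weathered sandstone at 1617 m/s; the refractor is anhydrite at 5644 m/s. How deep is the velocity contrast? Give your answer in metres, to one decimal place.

θ_c = arcsin(1617/5644) = 16.65°; cos θ_c = 0.9581.
tᵢ = 2h cos θ_c/V₁ ⇒ h = tᵢ·V₁/(2 cos θ_c) = 0.0335·1617/(2·0.9581) = 28.27 m.

28.3 m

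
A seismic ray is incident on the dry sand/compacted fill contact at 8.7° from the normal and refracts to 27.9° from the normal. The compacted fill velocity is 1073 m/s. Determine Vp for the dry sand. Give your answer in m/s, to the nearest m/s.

347 m/s

Snell's law: sin 8.7°/V₁ = sin 27.9°/V₂.
V₁ = V₂·sin 8.7°/sin 27.9° = 1073 × 0.3233 = 346.85 m/s.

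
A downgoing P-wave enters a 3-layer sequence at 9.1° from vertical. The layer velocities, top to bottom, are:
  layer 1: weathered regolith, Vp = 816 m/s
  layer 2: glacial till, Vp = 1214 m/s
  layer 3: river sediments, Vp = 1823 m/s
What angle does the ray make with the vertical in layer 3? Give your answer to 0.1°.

20.7°

Ray parameter p = sin 9.1° / 816 = 1.9382e-04 s/m.
sin θ_3 = p·V_3 = 1.9382e-04 × 1823 = 0.3533.
θ_3 = 20.69° from the vertical.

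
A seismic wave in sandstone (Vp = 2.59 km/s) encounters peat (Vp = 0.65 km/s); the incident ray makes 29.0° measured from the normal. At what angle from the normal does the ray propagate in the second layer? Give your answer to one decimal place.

7.0°

sin θ₁/V₁ = sin θ₂/V₂ ⇒ sin θ₂ = 0.65·sin 29.0°/2.59 = 0.65·0.4848/2.59 = 0.1217.
θ₂ = sin⁻¹(0.1217) = 6.99° (from vertical).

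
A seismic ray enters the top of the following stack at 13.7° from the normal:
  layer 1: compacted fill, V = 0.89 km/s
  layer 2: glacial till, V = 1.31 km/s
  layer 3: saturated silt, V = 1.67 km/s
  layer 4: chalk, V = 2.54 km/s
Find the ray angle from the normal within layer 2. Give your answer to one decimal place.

20.4°

Ray parameter p = sin 13.7° / 0.89 = 2.6611e-01 s/km.
sin θ_2 = p·V_2 = 2.6611e-01 × 1.31 = 0.3486.
θ_2 = 20.40° from the vertical.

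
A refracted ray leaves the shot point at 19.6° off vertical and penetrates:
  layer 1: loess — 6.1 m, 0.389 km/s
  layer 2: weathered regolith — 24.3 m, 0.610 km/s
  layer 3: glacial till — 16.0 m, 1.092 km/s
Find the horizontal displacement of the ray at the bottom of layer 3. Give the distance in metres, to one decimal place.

62.0 m

Ray parameter p = sin 19.6° / 0.389 km/s = 8.6234e-01 s/km.
Layer 1: θ = 19.60°; offset = 6.1·tan 19.60° = 2.172 m.
Layer 2: sin θ = p·0.610 = 0.5260 → θ = 31.74°; offset = 24.3·tan 31.74° = 15.030 m.
Layer 3: sin θ = p·1.092 = 0.9417 → θ = 70.34°; offset = 16.0·tan 70.34° = 44.774 m.
Total horizontal offset = 61.976 m.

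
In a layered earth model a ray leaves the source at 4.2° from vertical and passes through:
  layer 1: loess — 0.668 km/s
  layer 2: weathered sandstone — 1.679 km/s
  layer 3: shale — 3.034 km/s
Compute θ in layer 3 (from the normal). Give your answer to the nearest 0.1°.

Ray parameter p = sin 4.2° / 0.668 = 1.0964e-01 s/km.
sin θ_3 = p·V_3 = 1.0964e-01 × 3.034 = 0.3326.
θ_3 = arcsin 0.3326 = 19.43°.

19.4°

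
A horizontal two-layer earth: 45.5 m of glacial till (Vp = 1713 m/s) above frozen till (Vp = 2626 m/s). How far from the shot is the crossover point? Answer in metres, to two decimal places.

x_cross = 2h·√((V₂+V₁)/(V₂−V₁)).
(V₂+V₁)/(V₂−V₁) = (2626+1713)/(2626−1713) = 4.7525; √ = 2.1800.
x_cross = 2·45.5·2.1800 = 198.38 m.

198.38 m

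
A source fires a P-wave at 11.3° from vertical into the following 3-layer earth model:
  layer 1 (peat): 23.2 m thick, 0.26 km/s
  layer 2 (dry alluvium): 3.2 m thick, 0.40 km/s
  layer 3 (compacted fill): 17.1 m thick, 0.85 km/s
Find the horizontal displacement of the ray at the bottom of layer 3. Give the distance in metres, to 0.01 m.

19.91 m

Apply Snell's law at each interface; in layer i the horizontal offset is hᵢ·tan θᵢ.
Layer 1: θ = 11.30°; offset = 23.2·tan 11.30° = 4.6358 m.
Layer 2: sin θ = 0.40·sin 11.3°/0.26 = 0.3015, θ = 17.55°; offset = 3.2·tan 17.55° = 1.0117 m.
Layer 3: sin θ = 0.85·sin 11.3°/0.26 = 0.6406, θ = 39.84°; offset = 17.1·tan 39.84° = 14.2654 m.
Summing the layer offsets gives 19.9130 m.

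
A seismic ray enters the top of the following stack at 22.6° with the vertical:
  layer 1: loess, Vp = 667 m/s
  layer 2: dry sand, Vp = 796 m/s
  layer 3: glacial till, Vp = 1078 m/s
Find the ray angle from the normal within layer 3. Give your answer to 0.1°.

Ray parameter p = sin 22.6° / 667 = 5.7615e-04 s/m.
sin θ_3 = p·V_3 = 5.7615e-04 × 1078 = 0.6211.
θ_3 = 38.40° from the vertical.

38.4°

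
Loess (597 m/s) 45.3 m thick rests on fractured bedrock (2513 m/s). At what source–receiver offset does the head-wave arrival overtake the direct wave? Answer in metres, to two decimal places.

115.43 m

x_cross = 2h·√((V₂+V₁)/(V₂−V₁)).
(V₂+V₁)/(V₂−V₁) = (2513+597)/(2513−597) = 1.6232; √ = 1.2740.
x_cross = 2·45.3·1.2740 = 115.43 m.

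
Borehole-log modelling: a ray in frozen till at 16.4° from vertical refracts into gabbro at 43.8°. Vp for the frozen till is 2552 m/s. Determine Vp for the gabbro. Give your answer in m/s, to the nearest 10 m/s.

sin 16.4° = 0.2823; sin 43.8° = 0.6921.
V₂ = V₁·(sin θ₂/sin θ₁) = 2552·(0.6921/0.2823) = 6256.08 m/s.

6260 m/s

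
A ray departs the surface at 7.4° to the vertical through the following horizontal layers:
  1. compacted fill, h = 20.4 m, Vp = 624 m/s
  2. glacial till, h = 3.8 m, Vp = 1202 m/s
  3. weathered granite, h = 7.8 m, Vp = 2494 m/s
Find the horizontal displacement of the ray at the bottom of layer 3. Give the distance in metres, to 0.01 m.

Apply Snell's law at each interface; in layer i the horizontal offset is hᵢ·tan θᵢ.
Layer 1: θ = 7.40°; offset = 20.4·tan 7.40° = 2.6495 m.
Layer 2: sin θ = 1202·sin 7.4°/624 = 0.2481, θ = 14.36°; offset = 3.8·tan 14.36° = 0.9732 m.
Layer 3: sin θ = 2494·sin 7.4°/624 = 0.5148, θ = 30.98°; offset = 7.8·tan 30.98° = 4.6834 m.
Total horizontal offset = 8.3061 m.

8.31 m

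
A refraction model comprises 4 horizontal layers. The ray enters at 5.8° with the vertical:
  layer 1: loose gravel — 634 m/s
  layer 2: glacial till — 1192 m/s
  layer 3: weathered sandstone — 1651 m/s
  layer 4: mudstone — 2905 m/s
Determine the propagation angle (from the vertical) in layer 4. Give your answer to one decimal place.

Ray parameter p = sin 5.8° / 634 = 1.5939e-04 s/m.
sin θ_4 = p·V_4 = 1.5939e-04 × 2905 = 0.4630.
θ_4 = 27.58° from the vertical.

27.6°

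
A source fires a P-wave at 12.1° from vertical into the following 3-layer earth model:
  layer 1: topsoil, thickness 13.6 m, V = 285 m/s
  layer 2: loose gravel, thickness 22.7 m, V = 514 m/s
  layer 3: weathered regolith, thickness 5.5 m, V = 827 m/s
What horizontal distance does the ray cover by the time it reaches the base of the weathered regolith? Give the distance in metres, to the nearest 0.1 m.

16.4 m

p = sin θ₁/V₁ = sin 12.1°/285 = 7.3550e-04 s/m is conserved through the stack.
Layer 1: θ = 12.10°; offset = 13.6·tan 12.10° = 2.916 m.
Layer 2: sin θ = p·514 = 0.3780 → θ = 22.21°; offset = 22.7·tan 22.21° = 9.270 m.
Layer 3: sin θ = p·827 = 0.6083 → θ = 37.46°; offset = 5.5·tan 37.46° = 4.215 m.
Summing the layer offsets gives 16.400 m.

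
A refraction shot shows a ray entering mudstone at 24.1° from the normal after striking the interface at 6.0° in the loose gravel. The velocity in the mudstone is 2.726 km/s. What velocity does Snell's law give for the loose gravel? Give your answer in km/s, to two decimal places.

0.70 km/s

sin 6.0° = 0.1045; sin 24.1° = 0.4083.
V₁ = V₂·(sin θ₁/sin θ₂) = 2.726·(0.1045/0.4083) = 0.70 km/s.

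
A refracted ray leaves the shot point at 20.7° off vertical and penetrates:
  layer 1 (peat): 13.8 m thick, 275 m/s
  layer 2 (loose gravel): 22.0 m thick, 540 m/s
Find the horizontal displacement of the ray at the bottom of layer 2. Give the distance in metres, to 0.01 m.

Apply Snell's law at each interface; in layer i the horizontal offset is hᵢ·tan θᵢ.
Layer 1: θ = 20.70°; offset = 13.8·tan 20.70° = 5.2146 m.
Layer 2: sin θ = 540·sin 20.7°/275 = 0.6941, θ = 43.96°; offset = 22.0·tan 43.96° = 21.2120 m.
Σ offsets = 26.4265 m.

26.43 m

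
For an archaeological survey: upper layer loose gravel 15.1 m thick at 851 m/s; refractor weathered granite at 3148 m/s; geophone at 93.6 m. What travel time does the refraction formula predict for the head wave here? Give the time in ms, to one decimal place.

63.9 ms

t = x/V₂ + 2h·√(V₂²−V₁²)/(V₁V₂).
√(V₂²−V₁²) = √(3148²−851²) = 3030.8 m/s; delay term = 2·15.1·3030.8/(851·3148) = 0.03417 s.
t = 93.6/3148 + 0.03417 = 0.06390 s.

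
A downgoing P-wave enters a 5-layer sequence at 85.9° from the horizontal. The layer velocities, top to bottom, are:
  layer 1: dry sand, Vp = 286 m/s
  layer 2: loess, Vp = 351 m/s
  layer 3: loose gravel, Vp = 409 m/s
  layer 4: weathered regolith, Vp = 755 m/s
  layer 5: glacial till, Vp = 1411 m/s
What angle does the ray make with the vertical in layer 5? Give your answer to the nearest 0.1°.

From the normal: θ₁ = 90° − 85.9° = 4.1°.
Ray parameter p = sin 4.1° / 286 = 2.4999e-04 s/m.
sin θ_5 = p·V_5 = 2.4999e-04 × 1411 = 0.3527.
θ_5 = arcsin 0.3527 = 20.65°.

20.7°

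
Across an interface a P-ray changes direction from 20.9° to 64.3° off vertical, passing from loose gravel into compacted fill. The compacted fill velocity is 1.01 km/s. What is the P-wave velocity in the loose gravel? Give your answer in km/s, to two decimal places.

0.40 km/s

sin 20.9° = 0.3567; sin 64.3° = 0.9011.
V₁ = V₂·(sin θ₁/sin θ₂) = 1.01·(0.3567/0.9011) = 0.40 km/s.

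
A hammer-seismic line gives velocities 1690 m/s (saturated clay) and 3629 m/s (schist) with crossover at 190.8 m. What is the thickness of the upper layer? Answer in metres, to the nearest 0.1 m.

x_cross = 2h·√((V₂+V₁)/(V₂−V₁)) → h = x_cross / (2·√((V₂+V₁)/(V₂−V₁))).
√((V₂+V₁)/(V₂−V₁)) = √((3629+1690)/(3629−1690)) = 1.6563.
h = 190.8 / (2·1.6563) = 57.60 m.

57.6 m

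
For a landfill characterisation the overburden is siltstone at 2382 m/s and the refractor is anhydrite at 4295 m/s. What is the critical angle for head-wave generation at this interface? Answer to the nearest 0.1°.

Critical incidence: sin θ_c = V₁/V₂ = 2382/4295 = 0.5546.
θ_c = arcsin 0.5546 = 33.68°.

33.7°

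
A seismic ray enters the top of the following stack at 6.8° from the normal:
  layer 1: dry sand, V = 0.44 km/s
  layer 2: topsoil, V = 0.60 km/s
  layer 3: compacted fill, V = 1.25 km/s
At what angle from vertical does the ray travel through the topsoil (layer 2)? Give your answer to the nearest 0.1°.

Ray parameter p = sin 6.8° / 0.44 = 2.6910e-01 s/km.
sin θ_2 = p·V_2 = 2.6910e-01 × 0.60 = 0.1615.
θ_2 = arcsin 0.1615 = 9.29°.

9.3°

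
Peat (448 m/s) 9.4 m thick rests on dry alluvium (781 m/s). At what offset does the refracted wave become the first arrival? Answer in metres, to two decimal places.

36.12 m

θ_c = arcsin(448/781) = 35.00°, so cos θ_c = 0.8191 and tᵢ = 2h cos θ_c/V₁ = 0.0344 s.
At crossover x/V₁ = x/V₂ + tᵢ ⇒ x = tᵢ/(1/V₁ − 1/V₂) = 0.03437/(2.2321e-03 − 1.2804e-03) = 36.12 m.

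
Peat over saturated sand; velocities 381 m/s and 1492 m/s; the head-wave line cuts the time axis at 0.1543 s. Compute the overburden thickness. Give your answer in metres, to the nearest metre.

30 m

θ_c = arcsin(381/1492) = 14.80°; cos θ_c = 0.9668.
tᵢ = 2h cos θ_c/V₁ ⇒ h = tᵢ·V₁/(2 cos θ_c) = 0.1543·381/(2·0.9668) = 30.40 m.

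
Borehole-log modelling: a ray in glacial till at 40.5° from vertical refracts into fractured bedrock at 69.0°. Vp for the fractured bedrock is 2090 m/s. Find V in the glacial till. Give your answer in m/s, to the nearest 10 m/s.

sin 40.5° = 0.6494; sin 69.0° = 0.9336.
V₁ = V₂·(sin θ₁/sin θ₂) = 2090·(0.6494/0.9336) = 1453.91 m/s.

1450 m/s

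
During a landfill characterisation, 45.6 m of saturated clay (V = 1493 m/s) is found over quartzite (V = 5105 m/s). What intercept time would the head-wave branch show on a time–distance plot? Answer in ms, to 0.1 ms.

58.4 ms

tᵢ = 2h·√(V₂²−V₁²)/(V₁V₂).
√(V₂²−V₁²) = √(5105²−1493²) = 4881.8 m/s.
tᵢ = 2·45.6·4881.8/(1493·5105) = 0.05841 s.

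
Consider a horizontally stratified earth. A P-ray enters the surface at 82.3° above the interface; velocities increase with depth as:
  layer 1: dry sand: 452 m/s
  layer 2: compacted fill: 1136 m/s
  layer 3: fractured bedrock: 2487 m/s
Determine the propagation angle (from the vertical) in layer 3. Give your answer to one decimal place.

47.5°

From the normal: θ₁ = 90° − 82.3° = 7.7°.
Ray parameter p = sin 7.7° / 452 = 2.9643e-04 s/m.
sin θ_3 = p·V_3 = 2.9643e-04 × 2487 = 0.7372.
θ_3 = 47.50° from the vertical.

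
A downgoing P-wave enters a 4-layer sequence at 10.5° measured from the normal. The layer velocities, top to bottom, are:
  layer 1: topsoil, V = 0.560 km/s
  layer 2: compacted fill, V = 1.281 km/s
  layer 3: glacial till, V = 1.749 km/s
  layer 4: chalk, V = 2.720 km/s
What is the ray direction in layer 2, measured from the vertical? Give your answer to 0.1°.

24.6°

Snell's law across each interface conserves sin θ / V, so sin θ_2 = V_2·sin θ₁/V₁.
sin θ_2 = 1.281 × sin 10.5° / 0.560 = 0.4169.
θ_2 = arcsin 0.4169 = 24.64°.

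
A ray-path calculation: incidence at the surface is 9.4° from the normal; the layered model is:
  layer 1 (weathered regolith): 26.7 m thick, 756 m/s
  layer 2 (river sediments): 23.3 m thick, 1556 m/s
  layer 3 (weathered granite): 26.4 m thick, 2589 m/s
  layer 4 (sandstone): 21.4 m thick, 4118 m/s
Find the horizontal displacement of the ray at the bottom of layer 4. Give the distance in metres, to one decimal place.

72.2 m

p = sin θ₁/V₁ = sin 9.4°/756 = 2.1604e-04 s/m is conserved through the stack.
Layer 1: θ = 9.40°; offset = 26.7·tan 9.40° = 4.420 m.
Layer 2: sin θ = p·1556 = 0.3362 → θ = 19.64°; offset = 23.3·tan 19.64° = 8.316 m.
Layer 3: sin θ = p·2589 = 0.5593 → θ = 34.01°; offset = 26.4·tan 34.01° = 17.813 m.
Layer 4: sin θ = p·4118 = 0.8897 → θ = 62.83°; offset = 21.4·tan 62.83° = 41.693 m.
Σ offsets = 72.242 m.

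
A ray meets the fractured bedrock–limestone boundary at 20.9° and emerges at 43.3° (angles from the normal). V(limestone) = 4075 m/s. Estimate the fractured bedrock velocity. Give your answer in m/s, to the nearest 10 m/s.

2120 m/s

sin 20.9° = 0.3567; sin 43.3° = 0.6858.
V₁ = V₂·(sin θ₁/sin θ₂) = 4075·(0.3567/0.6858) = 2119.67 m/s.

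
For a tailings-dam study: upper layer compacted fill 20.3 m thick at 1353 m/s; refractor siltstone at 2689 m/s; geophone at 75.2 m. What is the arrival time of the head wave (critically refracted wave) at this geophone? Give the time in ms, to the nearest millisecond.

θ_c = arcsin(V₁/V₂) = arcsin(1353/2689) = 30.21°, cos θ_c = 0.8642.
Intercept time tᵢ = 2h cos θ_c / V₁ = 2·20.3·0.8642/1353 = 0.02593 s.
t = x/V₂ + tᵢ = 75.2/2689 + 0.02593 = 0.05390 s.

54 ms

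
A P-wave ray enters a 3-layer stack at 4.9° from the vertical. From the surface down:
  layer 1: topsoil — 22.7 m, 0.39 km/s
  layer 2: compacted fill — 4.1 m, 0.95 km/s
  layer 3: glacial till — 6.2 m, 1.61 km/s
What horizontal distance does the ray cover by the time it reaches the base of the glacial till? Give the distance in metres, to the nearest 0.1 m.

5.2 m

Apply Snell's law at each interface; in layer i the horizontal offset is hᵢ·tan θᵢ.
Layer 1: θ = 4.90°; offset = 22.7·tan 4.90° = 1.946 m.
Layer 2: sin θ = 0.95·sin 4.9°/0.39 = 0.2081, θ = 12.01°; offset = 4.1·tan 12.01° = 0.872 m.
Layer 3: sin θ = 1.61·sin 4.9°/0.39 = 0.3526, θ = 20.65°; offset = 6.2·tan 20.65° = 2.336 m.
Total horizontal offset = 5.155 m.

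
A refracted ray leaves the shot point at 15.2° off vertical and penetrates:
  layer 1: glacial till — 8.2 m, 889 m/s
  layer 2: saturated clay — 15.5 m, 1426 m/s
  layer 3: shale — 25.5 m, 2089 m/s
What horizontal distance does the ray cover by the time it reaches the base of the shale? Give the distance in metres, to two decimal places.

Apply Snell's law at each interface; in layer i the horizontal offset is hᵢ·tan θᵢ.
Layer 1: θ = 15.20°; offset = 8.2·tan 15.20° = 2.2279 m.
Layer 2: sin θ = 1426·sin 15.2°/889 = 0.4206, θ = 24.87°; offset = 15.5·tan 24.87° = 7.1851 m.
Layer 3: sin θ = 2089·sin 15.2°/889 = 0.6161, θ = 38.03°; offset = 25.5·tan 38.03° = 19.9457 m.
Summing the layer offsets gives 29.3586 m.

29.36 m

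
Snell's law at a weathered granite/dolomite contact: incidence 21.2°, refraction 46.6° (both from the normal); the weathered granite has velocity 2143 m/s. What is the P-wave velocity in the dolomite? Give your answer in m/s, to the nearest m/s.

sin 21.2° = 0.3616; sin 46.6° = 0.7266.
V₂ = V₁·(sin θ₂/sin θ₁) = 2143·(0.7266/0.3616) = 4305.71 m/s.

4306 m/s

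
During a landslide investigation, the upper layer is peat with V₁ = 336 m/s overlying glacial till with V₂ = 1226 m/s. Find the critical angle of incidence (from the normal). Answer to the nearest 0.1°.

15.9°

At critical incidence the refracted ray runs along the interface (θ₂ = 90°), so sin θ_c = V₁/V₂.
θ_c = arcsin(336/1226) = arcsin 0.2741 = 15.91°.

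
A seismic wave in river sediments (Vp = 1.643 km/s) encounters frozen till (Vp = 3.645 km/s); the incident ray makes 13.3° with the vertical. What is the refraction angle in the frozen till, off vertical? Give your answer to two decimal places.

30.69°

Snell's law: sin θ₂ = (V₂/V₁)·sin θ₁ = (3.645/1.643)·sin 13.3° = 0.5104.
θ₂ = sin⁻¹(0.5104) = 30.69° (from vertical).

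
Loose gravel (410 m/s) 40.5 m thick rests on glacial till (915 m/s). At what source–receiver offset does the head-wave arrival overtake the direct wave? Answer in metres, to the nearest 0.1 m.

θ_c = arcsin(410/915) = 26.62°, so cos θ_c = 0.8940 and tᵢ = 2h cos θ_c/V₁ = 0.1766 s.
At crossover x/V₁ = x/V₂ + tᵢ ⇒ x = tᵢ/(1/V₁ − 1/V₂) = 0.17662/(2.4390e-03 − 1.0929e-03) = 131.20 m.

131.2 m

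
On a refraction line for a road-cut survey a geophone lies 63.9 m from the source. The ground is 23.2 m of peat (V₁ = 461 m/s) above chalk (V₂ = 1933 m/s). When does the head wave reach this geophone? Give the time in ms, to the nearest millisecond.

t = x/V₂ + 2h·√(V₂²−V₁²)/(V₁V₂).
√(V₂²−V₁²) = √(1933²−461²) = 1877.2 m/s; delay term = 2·23.2·1877.2/(461·1933) = 0.09775 s.
t = 63.9/1933 + 0.09775 = 0.13080 s.

131 ms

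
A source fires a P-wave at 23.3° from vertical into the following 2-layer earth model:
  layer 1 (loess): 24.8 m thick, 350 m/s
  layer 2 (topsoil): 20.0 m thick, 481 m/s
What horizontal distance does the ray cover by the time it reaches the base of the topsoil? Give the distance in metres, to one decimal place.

23.6 m

p = sin θ₁/V₁ = sin 23.3°/350 = 1.1301e-03 s/m is conserved through the stack.
Layer 1: θ = 23.30°; offset = 24.8·tan 23.30° = 10.681 m.
Layer 2: sin θ = p·481 = 0.5436 → θ = 32.93°; offset = 20.0·tan 32.93° = 12.953 m.
Σ offsets = 23.633 m.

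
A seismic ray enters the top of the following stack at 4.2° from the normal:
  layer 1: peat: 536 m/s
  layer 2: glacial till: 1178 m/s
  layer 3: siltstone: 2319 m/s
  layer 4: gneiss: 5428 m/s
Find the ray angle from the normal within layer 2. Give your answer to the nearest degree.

Snell's law across each interface conserves sin θ / V, so sin θ_2 = V_2·sin θ₁/V₁.
sin θ_2 = 1178 × sin 4.2° / 536 = 0.1610.
θ_2 = arcsin 0.1610 = 9.26°.

9°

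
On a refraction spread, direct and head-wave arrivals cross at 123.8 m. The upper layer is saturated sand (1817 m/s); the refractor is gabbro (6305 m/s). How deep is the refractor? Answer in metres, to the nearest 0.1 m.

h = (x_cross/2)·√((V₂−V₁)/(V₂+V₁)).
(V₂−V₁)/(V₂+V₁) = (6305−1817)/(6305+1817) = 0.5526; √ = 0.7434.
h = (123.8/2)·0.7434 = 46.01 m.

46.0 m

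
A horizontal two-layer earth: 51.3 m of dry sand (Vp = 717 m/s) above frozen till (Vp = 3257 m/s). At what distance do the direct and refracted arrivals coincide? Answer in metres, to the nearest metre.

x_cross = 2h·√((V₂+V₁)/(V₂−V₁)).
(V₂+V₁)/(V₂−V₁) = (3257+717)/(3257−717) = 1.5646; √ = 1.2508.
x_cross = 2·51.3·1.2508 = 128.33 m.

128 m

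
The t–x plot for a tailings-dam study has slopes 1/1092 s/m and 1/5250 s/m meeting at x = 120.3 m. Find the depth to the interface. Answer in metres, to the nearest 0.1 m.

48.7 m

h = (x_cross/2)·√((V₂−V₁)/(V₂+V₁)).
(V₂−V₁)/(V₂+V₁) = (5250−1092)/(5250+1092) = 0.6556; √ = 0.8097.
h = (120.3/2)·0.8097 = 48.70 m.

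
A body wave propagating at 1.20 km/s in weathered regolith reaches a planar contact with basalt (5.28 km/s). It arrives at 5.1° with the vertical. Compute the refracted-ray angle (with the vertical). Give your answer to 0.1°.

sin θ₁/V₁ = sin θ₂/V₂ ⇒ sin θ₂ = 5.28·sin 5.1°/1.20 = 5.28·0.0889/1.20 = 0.3911.
θ₂ = sin⁻¹(0.3911) = 23.03° (from vertical).

23.0°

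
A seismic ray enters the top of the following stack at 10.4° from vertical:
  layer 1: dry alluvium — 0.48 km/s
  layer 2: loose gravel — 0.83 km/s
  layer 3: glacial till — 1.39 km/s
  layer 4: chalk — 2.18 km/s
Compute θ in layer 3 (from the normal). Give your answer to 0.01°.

Ray parameter p = sin 10.4° / 0.48 = 3.7608e-01 s/km.
sin θ_3 = p·V_3 = 3.7608e-01 × 1.39 = 0.5228.
θ_3 = 31.52° from the vertical.

31.52°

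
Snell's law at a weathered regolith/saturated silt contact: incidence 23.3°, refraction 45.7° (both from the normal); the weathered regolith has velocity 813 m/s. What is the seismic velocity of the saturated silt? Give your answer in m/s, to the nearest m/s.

Snell's law: sin 23.3°/V₁ = sin 45.7°/V₂.
V₂ = V₁·sin 45.7°/sin 23.3° = 813 × 1.8094 = 1471.03 m/s.

1471 m/s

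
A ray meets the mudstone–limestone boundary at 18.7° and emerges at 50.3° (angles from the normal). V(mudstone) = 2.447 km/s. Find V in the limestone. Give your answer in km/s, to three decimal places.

Snell's law: sin 18.7°/V₁ = sin 50.3°/V₂.
V₂ = V₁·sin 50.3°/sin 18.7° = 2.447 × 2.3998 = 5.872 km/s.

5.872 km/s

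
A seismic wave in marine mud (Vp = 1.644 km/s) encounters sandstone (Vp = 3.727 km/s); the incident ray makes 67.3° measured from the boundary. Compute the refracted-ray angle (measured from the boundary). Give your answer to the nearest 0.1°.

Angle from the normal: 90° − 67.3° = 22.7°.
Snell's law: sin θ₂ = (V₂/V₁)·sin θ₁ = (3.727/1.644)·sin 22.7° = 0.8749.
θ₂ = sin⁻¹(0.8749) = 61.03° (from vertical).
From the interface: 90° − 61.03° = 28.97°.

29.0°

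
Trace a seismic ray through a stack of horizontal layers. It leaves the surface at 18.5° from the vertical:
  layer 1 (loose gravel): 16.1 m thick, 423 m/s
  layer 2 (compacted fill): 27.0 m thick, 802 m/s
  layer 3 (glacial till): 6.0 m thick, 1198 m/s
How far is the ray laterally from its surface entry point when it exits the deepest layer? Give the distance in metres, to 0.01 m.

38.01 m

Ray parameter p = sin 18.5° / 423 m/s = 7.5013e-04 s/m.
Layer 1: θ = 18.50°; offset = 16.1·tan 18.50° = 5.3870 m.
Layer 2: sin θ = p·802 = 0.6016 → θ = 36.98°; offset = 27.0·tan 36.98° = 20.3348 m.
Layer 3: sin θ = p·1198 = 0.8987 → θ = 63.98°; offset = 6.0·tan 63.98° = 12.2919 m.
Summing the layer offsets gives 38.0137 m.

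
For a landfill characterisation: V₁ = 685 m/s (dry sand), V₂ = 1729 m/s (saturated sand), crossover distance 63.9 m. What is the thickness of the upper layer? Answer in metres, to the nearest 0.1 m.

h = (x_cross/2)·√((V₂−V₁)/(V₂+V₁)).
(V₂−V₁)/(V₂+V₁) = (1729−685)/(1729+685) = 0.4325; √ = 0.6576.
h = (63.9/2)·0.6576 = 21.01 m.

21.0 m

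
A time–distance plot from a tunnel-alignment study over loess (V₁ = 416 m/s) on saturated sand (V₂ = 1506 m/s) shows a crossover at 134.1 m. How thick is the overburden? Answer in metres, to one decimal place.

50.5 m

x_cross = 2h·√((V₂+V₁)/(V₂−V₁)) → h = x_cross / (2·√((V₂+V₁)/(V₂−V₁))).
√((V₂+V₁)/(V₂−V₁)) = √((1506+416)/(1506−416)) = 1.3279.
h = 134.1 / (2·1.3279) = 50.49 m.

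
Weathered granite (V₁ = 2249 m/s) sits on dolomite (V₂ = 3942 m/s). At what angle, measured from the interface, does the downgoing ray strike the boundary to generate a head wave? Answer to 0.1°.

55.2°

At critical incidence the refracted ray runs along the interface (θ₂ = 90°), so sin θ_c = V₁/V₂.
θ_c = arcsin(2249/3942) = arcsin 0.5705 = 34.79°.
Measured from the interface: 90° − 34.79° = 55.21°.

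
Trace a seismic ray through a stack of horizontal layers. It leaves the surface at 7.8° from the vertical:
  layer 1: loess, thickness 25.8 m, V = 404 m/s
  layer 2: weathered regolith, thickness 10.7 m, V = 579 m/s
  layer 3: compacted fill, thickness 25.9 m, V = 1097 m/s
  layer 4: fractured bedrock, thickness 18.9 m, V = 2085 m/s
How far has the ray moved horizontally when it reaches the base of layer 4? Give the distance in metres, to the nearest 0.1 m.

34.5 m

Apply Snell's law at each interface; in layer i the horizontal offset is hᵢ·tan θᵢ.
Layer 1: θ = 7.80°; offset = 25.8·tan 7.80° = 3.534 m.
Layer 2: sin θ = 579·sin 7.8°/404 = 0.1945, θ = 11.22°; offset = 10.7·tan 11.22° = 2.122 m.
Layer 3: sin θ = 1097·sin 7.8°/404 = 0.3685, θ = 21.62°; offset = 25.9·tan 21.62° = 10.267 m.
Layer 4: sin θ = 2085·sin 7.8°/404 = 0.7004, θ = 44.46°; offset = 18.9·tan 44.46° = 18.547 m.
Total horizontal offset = 34.470 m.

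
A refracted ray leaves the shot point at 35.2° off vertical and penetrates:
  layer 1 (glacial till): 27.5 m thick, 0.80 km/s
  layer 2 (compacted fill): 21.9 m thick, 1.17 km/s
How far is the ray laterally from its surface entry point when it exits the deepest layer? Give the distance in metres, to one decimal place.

Apply Snell's law at each interface; in layer i the horizontal offset is hᵢ·tan θᵢ.
Layer 1: θ = 35.20°; offset = 27.5·tan 35.20° = 19.399 m.
Layer 2: sin θ = 1.17·sin 35.2°/0.80 = 0.8430, θ = 57.46°; offset = 21.9·tan 57.46° = 34.325 m.
Summing the layer offsets gives 53.725 m.

53.7 m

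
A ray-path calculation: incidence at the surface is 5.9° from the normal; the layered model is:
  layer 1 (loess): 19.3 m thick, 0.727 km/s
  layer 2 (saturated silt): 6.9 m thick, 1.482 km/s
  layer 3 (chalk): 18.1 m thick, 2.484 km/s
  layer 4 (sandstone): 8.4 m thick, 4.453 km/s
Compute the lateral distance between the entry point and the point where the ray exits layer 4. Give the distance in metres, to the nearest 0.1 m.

17.1 m

Apply Snell's law at each interface; in layer i the horizontal offset is hᵢ·tan θᵢ.
Layer 1: θ = 5.90°; offset = 19.3·tan 5.90° = 1.994 m.
Layer 2: sin θ = 1.482·sin 5.9°/0.727 = 0.2095, θ = 12.10°; offset = 6.9·tan 12.10° = 1.479 m.
Layer 3: sin θ = 2.484·sin 5.9°/0.727 = 0.3512, θ = 20.56°; offset = 18.1·tan 20.56° = 6.790 m.
Layer 4: sin θ = 4.453·sin 5.9°/0.727 = 0.6296, θ = 39.02°; offset = 8.4·tan 39.02° = 6.808 m.
Total horizontal offset = 17.070 m.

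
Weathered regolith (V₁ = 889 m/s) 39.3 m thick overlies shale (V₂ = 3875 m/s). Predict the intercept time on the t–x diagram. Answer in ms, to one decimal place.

86.1 ms

tᵢ = 2h·√(V₂²−V₁²)/(V₁V₂).
√(V₂²−V₁²) = √(3875²−889²) = 3771.6 m/s.
tᵢ = 2·39.3·3771.6/(889·3875) = 0.08606 s.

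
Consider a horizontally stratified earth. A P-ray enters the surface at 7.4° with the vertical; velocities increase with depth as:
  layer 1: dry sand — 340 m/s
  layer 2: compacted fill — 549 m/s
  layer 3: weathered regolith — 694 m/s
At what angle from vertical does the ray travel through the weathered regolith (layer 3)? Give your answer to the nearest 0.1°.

15.2°

Ray parameter p = sin 7.4° / 340 = 3.7881e-04 s/m.
sin θ_3 = p·V_3 = 3.7881e-04 × 694 = 0.2629.
θ_3 = arcsin 0.2629 = 15.24°.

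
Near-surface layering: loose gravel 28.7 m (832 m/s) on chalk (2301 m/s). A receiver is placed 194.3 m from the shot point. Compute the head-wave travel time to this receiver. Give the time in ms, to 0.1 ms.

t = x/V₂ + 2h·√(V₂²−V₁²)/(V₁V₂).
√(V₂²−V₁²) = √(2301²−832²) = 2145.3 m/s; delay term = 2·28.7·2145.3/(832·2301) = 0.06432 s.
t = 194.3/2301 + 0.06432 = 0.14876 s.

148.8 ms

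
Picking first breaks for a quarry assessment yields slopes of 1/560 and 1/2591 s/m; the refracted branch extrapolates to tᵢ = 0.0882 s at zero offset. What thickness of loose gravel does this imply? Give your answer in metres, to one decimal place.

θ_c = arcsin(560/2591) = 12.48°; cos θ_c = 0.9764.
tᵢ = 2h cos θ_c/V₁ ⇒ h = tᵢ·V₁/(2 cos θ_c) = 0.0882·560/(2·0.9764) = 25.29 m.

25.3 m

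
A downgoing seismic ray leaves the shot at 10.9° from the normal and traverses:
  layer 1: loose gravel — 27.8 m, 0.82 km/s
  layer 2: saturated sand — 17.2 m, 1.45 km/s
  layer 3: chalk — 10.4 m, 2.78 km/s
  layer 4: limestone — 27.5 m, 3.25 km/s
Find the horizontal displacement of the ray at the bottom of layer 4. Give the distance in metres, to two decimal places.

Apply Snell's law at each interface; in layer i the horizontal offset is hᵢ·tan θᵢ.
Layer 1: θ = 10.90°; offset = 27.8·tan 10.90° = 5.3534 m.
Layer 2: sin θ = 1.45·sin 10.9°/0.82 = 0.3344, θ = 19.53°; offset = 17.2·tan 19.53° = 6.1025 m.
Layer 3: sin θ = 2.78·sin 10.9°/0.82 = 0.6411, θ = 39.87°; offset = 10.4·tan 39.87° = 8.6872 m.
Layer 4: sin θ = 3.25·sin 10.9°/0.82 = 0.7495, θ = 48.54°; offset = 27.5·tan 48.54° = 31.1312 m.
Σ offsets = 51.2744 m.

51.27 m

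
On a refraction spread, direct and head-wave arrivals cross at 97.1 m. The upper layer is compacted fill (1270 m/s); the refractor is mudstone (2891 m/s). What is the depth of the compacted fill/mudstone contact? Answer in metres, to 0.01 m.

30.30 m

h = (x_cross/2)·√((V₂−V₁)/(V₂+V₁)).
(V₂−V₁)/(V₂+V₁) = (2891−1270)/(2891+1270) = 0.3896; √ = 0.6242.
h = (97.1/2)·0.6242 = 30.30 m.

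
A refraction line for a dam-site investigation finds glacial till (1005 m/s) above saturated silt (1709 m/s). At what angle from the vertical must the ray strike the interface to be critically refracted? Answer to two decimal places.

36.02°

At critical incidence the refracted ray runs along the interface (θ₂ = 90°), so sin θ_c = V₁/V₂.
θ_c = arcsin(1005/1709) = arcsin 0.5881 = 36.02°.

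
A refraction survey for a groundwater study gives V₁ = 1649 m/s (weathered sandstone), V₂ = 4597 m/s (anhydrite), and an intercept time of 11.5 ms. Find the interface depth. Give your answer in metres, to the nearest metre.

10 m

h = tᵢ·V₁·V₂ / (2·√(V₂²−V₁²)).
√(V₂²−V₁²) = √(4597² − 1649²) = 4291.1 m/s.
h = 0.0115 s × 1649 × 4597 / (2 × 4291.1) = 10.16 m.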